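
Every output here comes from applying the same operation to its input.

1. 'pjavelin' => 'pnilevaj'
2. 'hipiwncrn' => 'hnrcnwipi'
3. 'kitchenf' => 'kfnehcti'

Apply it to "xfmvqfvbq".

In each case the input is transformed by: move the first character to the end, then reverse the string.
For "xfmvqfvbq" the result is "xqbvfqvmf".

xqbvfqvmf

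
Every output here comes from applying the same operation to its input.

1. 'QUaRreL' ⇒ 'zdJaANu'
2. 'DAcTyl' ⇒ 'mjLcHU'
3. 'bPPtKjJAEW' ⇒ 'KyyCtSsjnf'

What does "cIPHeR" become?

Rule — shift every letter 9 places forward in the alphabet (wrapping around), then flip the case of every letter.
Working it through for "cIPHeR": intermediate "lRYQnA", final "LryqNa".
(Check on "DAcTyl": → "MJlChu" → "mjLcHU" ✓)

LryqNa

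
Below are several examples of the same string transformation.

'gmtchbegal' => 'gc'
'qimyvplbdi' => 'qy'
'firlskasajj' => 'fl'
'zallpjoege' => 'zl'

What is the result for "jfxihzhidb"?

ji

In each case the input is transformed by: keep one character in every 3, starting at position 1 (positions 1st, 4th, 7th, ...), then delete the last 2 characters.
On "jfxihzhidb": the first step gives "jihb", and the second then gives "ji".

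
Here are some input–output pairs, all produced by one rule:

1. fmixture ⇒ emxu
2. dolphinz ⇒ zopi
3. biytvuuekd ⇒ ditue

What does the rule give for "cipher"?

rih

Each output is the input with this applied: keep every other character starting from the second (positions 2nd, 4th, 6th, ...), then move the last character to the front.
Applying both steps to "cipher": "ihr", then "rih".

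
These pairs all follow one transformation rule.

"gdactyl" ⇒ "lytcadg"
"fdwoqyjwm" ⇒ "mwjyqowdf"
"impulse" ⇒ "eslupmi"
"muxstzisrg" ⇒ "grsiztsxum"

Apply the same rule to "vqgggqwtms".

smtwqgggqv

Looking at the pairs, the operation is to reverse the string.
"vqgggqwtms" → "smtwqgggqv".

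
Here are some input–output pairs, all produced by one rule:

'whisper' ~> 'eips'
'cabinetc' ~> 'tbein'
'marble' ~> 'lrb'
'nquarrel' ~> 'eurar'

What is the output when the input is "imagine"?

The rule is to take characters alternately from the front and the back (1st, last, 2nd, 2nd-last, ...), then delete the first 3 characters.
Working it through for "imagine": intermediate "iemnaig", final "naig".

naig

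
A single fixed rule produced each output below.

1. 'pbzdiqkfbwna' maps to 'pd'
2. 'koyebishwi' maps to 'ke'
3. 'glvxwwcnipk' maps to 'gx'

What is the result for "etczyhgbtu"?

Rule — keep one character in every 3, starting at position 1 (positions 1st, 4th, 7th, ...), then keep only the first 2 characters.
Working it through for "etczyhgbtu": intermediate "ezgu", final "ez".

ez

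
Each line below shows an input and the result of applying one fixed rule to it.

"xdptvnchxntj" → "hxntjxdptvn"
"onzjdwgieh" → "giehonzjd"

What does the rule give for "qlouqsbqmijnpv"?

mijnpvqlouqsb

What's happening: swap the front and back halves of the string, then delete the first character.
On "qlouqsbqmijnpv" that produces "mijnpvqlouqsb".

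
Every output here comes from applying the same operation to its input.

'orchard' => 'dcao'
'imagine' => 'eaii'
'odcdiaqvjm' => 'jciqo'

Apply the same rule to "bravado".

The pattern: keep every other character starting from the first (positions 1st, 3rd, 5th, ...), then swap the first and last characters.
Working it through for "bravado": intermediate "baao", final "oaab".

oaab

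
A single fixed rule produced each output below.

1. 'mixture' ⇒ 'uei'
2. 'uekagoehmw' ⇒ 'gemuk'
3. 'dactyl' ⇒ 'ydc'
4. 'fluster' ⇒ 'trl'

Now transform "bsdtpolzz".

plzs

Looking at the pairs, the operation is to move the first 3 characters to the end (rotate left by 3), then keep every other character starting from the second (positions 2nd, 4th, 6th, ...).
"bsdtpolzz" → "tpolzzbsd" → "plzs".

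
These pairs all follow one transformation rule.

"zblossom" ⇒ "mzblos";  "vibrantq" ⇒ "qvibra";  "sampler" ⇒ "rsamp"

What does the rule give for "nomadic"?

Looking at the pairs, the operation is to move the last 3 characters to the front (rotate right by 3), then delete the first 2 characters.
Starting from "nomadic": after the first operation, "dicnoma"; after the second, "cnoma".

cnoma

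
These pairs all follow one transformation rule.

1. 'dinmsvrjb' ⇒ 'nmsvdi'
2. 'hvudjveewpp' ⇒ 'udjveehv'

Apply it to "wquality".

ualwq

Looking at the pairs, the operation is to delete the last 3 characters, then move the first 2 characters to the end (rotate left by 2).
Doing the same to "wquality": "ualwq".
(Check on "hvudjveewpp": → "hvudjvee" → "udjveehv" ✓)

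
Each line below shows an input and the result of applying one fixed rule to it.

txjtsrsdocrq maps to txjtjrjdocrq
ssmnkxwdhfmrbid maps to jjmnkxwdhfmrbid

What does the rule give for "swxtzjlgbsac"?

In each case the input is transformed by: replace every "s" with "j".
For "swxtzjlgbsac" the result is "jwxtzjlgbjac".

jwxtzjlgbjac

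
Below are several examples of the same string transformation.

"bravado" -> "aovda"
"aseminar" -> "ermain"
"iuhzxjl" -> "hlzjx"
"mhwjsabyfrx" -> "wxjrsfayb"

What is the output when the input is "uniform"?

What's happening: delete the first 2 characters, then take characters alternately from the front and the back (1st, last, 2nd, 2nd-last, ...).
Doing the same to "uniform": "imfro".

imfro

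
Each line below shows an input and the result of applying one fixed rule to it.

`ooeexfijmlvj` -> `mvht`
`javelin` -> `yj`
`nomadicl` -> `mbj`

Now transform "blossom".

Rule — keep one character in every 3, starting at position 2 (positions 2nd, 5th, 8th, ...), then shift every letter 2 places backward in the alphabet (wrapping around).
"blossom" → "ls" → "jq".

jq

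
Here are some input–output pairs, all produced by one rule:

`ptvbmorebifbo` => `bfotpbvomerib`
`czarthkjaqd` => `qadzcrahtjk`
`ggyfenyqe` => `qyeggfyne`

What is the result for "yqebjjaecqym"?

The transformation: swap each adjacent pair of characters (1↔2, 3↔4, ...), then move the last 3 characters to the front (rotate right by 3).
Applying that to "yqebjjaecqym" gives "cmyqybejjeaq".

cmyqybejjeaq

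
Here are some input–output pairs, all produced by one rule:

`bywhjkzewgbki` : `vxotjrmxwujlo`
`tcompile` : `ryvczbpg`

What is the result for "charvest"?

What's happening: shift every letter 13 places forward in the alphabet (wrapping around) — i.e. ROT13, then reverse the string.
Working it through for "charvest": intermediate "puneirfg", final "gfrienup".

gfrienup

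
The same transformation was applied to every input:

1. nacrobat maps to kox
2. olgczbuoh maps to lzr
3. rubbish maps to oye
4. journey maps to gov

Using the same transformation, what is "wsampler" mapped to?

tjb

The transformation: keep one character in every 3, starting at position 1 (positions 1st, 4th, 7th, ...), then shift every letter 3 places backward in the alphabet (wrapping around).
Applying both steps to "wsampler": "wme", then "tjb".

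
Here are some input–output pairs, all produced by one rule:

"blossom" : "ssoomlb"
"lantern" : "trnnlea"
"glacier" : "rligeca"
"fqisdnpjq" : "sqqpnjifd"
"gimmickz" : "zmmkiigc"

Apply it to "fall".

Rule — sort the characters into reverse alphabetical order.
For "fall" the result is "llfa".

llfa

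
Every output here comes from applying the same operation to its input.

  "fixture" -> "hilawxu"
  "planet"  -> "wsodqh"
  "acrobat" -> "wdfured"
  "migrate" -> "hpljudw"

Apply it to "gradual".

ojudgxd

The transformation: move the last character to the front, then shift every letter 3 places forward in the alphabet (wrapping around).
On "gradual": the first step gives "lgradua", and the second then gives "ojudgxd".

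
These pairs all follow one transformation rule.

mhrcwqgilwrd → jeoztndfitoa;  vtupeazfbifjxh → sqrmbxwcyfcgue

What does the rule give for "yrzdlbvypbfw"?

The rule is to shift every letter 3 places backward in the alphabet (wrapping around).
On "yrzdlbvypbfw" that produces "vowaiysvmyct".

vowaiysvmyct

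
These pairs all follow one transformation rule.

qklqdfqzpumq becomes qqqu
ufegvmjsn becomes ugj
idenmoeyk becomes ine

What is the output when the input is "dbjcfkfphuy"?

dcfu

The transformation: keep one character in every 3, starting at position 1 (positions 1st, 4th, 7th, ...).
On "dbjcfkfphuy" that produces "dcfu".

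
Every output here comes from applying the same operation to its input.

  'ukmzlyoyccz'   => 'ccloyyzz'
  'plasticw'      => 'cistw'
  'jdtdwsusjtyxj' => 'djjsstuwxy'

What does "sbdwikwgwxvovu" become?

gikouvvwwwx

The transformation: delete the first 3 characters, then sort the characters into alphabetical order.
Applying both steps to "sbdwikwgwxvovu": "wikwgwxvovu", then "gikouvvwwwx".
(Check on "plasticw": → "sticw" → "cistw" ✓)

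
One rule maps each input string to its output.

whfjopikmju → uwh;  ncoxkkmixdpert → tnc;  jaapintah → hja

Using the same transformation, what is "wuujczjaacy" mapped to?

The pattern: move the first 2 characters to the end (rotate left by 2), then keep only the last 3 characters.
Starting from "wuujczjaacy": after the first operation, "ujczjaacywu"; after the second, "ywu".

ywu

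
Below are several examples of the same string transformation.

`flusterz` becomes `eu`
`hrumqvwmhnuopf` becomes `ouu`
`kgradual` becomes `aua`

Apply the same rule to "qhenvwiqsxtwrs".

The pattern: reverse the string, then keep only the vowels.
"qhenvwiqsxtwrs" → "srwtxsqiwvnehq" → "ie".

ie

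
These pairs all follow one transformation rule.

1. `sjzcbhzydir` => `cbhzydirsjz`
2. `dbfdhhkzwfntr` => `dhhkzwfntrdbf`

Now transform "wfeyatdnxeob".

Rule — move the first 3 characters to the end (rotate left by 3).
On "wfeyatdnxeob" that produces "yatdnxeobwfe".

yatdnxeobwfe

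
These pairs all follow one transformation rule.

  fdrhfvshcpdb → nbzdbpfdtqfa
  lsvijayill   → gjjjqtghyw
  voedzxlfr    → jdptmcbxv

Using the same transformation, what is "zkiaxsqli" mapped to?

ojgxigyvq

In each case the input is transformed by: shift every letter 2 places backward in the alphabet (wrapping around), then move the last 3 characters to the front (rotate right by 3).
For "zkiaxsqli" the result is "ojgxigyvq".
(Check on "fdrhfvshcpdb": → "dbpfdtqfanbz" → "nbzdbpfdtqfa" ✓)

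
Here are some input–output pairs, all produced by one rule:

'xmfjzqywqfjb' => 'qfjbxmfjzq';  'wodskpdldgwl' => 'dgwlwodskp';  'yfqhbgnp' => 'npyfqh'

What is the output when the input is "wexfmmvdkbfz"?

kbfzwexfmm

The rule is to swap the front and back halves of the string, then delete the first 2 characters.
Applying both steps to "wexfmmvdkbfz": "vdkbfzwexfmm", then "kbfzwexfmm".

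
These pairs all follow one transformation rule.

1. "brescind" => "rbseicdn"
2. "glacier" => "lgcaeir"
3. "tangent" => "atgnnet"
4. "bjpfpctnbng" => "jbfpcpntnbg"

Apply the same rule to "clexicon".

lcxecino

Each output is the input with this applied: swap each adjacent pair of characters (1↔2, 3↔4, ...).
So "clexicon" becomes "lcxecino".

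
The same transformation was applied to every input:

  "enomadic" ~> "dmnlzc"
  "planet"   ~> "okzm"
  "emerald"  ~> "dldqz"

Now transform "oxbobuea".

In each case the input is transformed by: delete the last 2 characters, then shift every letter 1 place backward in the alphabet (wrapping around).
"oxbobuea" → "oxbobu" → "nwanat".

nwanat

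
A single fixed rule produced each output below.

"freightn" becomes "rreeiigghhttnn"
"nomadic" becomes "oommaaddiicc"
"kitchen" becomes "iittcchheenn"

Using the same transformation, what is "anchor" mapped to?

nncchhoorr

In each case the input is transformed by: delete the first character, then double every character.
For "anchor" the result is "nncchhoorr".
(Check on "freightn": → "reightn" → "rreeiigghhttnn" ✓)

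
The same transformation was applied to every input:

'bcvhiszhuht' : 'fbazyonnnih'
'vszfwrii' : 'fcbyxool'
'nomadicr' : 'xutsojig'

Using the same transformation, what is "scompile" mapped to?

yvusroki

Looking at the pairs, the operation is to sort the characters into reverse alphabetical order, then shift every letter 6 places forward in the alphabet (wrapping around).
Applying both steps to "scompile": "spomliec", then "yvusroki".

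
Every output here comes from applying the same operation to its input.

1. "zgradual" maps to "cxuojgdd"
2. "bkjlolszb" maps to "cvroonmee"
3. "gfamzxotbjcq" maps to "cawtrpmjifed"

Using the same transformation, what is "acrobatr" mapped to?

wuurfedd

The transformation: sort the characters into reverse alphabetical order, then shift every letter 3 places forward in the alphabet (wrapping around).
On "acrobatr": the first step gives "trrocbaa", and the second then gives "wuurfedd".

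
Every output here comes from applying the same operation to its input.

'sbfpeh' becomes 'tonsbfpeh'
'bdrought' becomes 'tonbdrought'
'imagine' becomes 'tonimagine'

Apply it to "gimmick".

In each case the input is transformed by: prepend "ton".
So "gimmick" becomes "tongimmick".

tongimmick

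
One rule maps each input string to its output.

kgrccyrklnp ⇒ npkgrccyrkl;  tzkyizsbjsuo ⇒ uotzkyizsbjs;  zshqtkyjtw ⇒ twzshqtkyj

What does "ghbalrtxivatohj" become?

hjghbalrtxivato

Rule — move the last 2 characters to the front (rotate right by 2).
For "ghbalrtxivatohj" the result is "hjghbalrtxivato".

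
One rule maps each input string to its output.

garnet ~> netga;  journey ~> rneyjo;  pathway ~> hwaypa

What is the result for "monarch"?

The transformation: move the first 2 characters to the end (rotate left by 2), then delete the first character.
"monarch" → "archmo".
(Check on "pathway": → "thwaypa" → "hwaypa" ✓)

archmo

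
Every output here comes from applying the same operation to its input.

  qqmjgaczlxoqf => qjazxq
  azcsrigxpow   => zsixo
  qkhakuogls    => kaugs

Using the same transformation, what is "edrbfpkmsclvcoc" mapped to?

dbpmcvo

The pattern: keep every other character starting from the second (positions 2nd, 4th, 6th, ...).
So "edrbfpkmsclvcoc" becomes "dbpmcvo".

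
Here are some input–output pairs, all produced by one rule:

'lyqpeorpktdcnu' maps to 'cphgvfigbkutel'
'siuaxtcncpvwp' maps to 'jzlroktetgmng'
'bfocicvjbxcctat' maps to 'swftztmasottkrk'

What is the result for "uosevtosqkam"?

Looking at the pairs, the operation is to shift every letter 9 places backward in the alphabet (wrapping around).
Applying that to "uosevtosqkam" gives "lfjvmkfjhbrd".

lfjvmkfjhbrd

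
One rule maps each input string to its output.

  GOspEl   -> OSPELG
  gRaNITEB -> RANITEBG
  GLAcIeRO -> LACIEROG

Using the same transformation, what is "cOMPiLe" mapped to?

OMPILEC

In each case the input is transformed by: move the first character to the end, then convert every letter to uppercase.
On "cOMPiLe": the first step gives "OMPiLec", and the second then gives "OMPILEC".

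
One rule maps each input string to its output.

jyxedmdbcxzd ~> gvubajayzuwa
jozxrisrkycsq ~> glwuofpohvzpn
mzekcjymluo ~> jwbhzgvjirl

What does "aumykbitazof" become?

The pattern: shift every letter 3 places backward in the alphabet (wrapping around).
"aumykbitazof" → "xrjvhyfqxwlc".

xrjvhyfqxwlc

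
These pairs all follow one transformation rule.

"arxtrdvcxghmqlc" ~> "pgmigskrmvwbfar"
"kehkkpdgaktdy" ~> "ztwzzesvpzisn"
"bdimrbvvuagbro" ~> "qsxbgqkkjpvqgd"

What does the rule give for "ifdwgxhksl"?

xuslvmwzha

What's happening: shift every letter 11 places backward in the alphabet (wrapping around).
On "ifdwgxhksl" that produces "xuslvmwzha".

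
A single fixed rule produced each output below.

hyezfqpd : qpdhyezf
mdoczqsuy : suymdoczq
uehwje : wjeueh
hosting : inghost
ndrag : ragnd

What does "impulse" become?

In each case the input is transformed by: move the last 3 characters to the front (rotate right by 3).
So "impulse" becomes "lseimpu".

lseimpu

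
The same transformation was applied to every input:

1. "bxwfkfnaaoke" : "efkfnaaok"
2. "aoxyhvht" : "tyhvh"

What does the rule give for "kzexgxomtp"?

The rule is to delete the first 3 characters, then move the last character to the front.
"kzexgxomtp" → "xgxomtp" → "pxgxomt".

pxgxomt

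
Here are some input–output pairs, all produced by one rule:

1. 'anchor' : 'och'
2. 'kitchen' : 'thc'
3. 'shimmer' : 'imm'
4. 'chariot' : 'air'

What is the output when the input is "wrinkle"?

ikn

The transformation: take characters alternately from the front and the back (1st, last, 2nd, 2nd-last, ...), then keep only the last 3 characters.
For "wrinkle" the result is "ikn".
(Check on "kitchen": → "kniethc" → "thc" ✓)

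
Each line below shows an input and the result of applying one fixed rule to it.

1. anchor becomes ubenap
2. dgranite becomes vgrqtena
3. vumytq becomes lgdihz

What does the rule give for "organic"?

avpbetn

The rule is to move the last 3 characters to the front (rotate right by 3), then shift every letter 13 places forward in the alphabet (wrapping around) — i.e. ROT13.
"organic" → "avpbetn".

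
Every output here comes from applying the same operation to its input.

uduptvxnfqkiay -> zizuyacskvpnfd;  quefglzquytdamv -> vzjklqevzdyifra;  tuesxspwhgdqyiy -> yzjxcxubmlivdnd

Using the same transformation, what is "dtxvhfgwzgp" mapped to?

iycamklbelu

Rule — shift every letter 5 places forward in the alphabet (wrapping around).
So "dtxvhfgwzgp" becomes "iycamklbelu".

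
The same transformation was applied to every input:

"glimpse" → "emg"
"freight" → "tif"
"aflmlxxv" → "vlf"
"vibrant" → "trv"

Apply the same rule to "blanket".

tnb

The rule is to reverse the string, then keep one character in every 3, starting at position 1 (positions 1st, 4th, 7th, ...).
For "blanket", step one produces "teknalb"; step two turns that into "tnb".
(Check on "freight": → "thgierf" → "tif" ✓)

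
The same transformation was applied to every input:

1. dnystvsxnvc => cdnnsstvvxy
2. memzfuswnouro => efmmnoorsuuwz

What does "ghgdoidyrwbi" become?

In each case the input is transformed by: sort the characters into alphabetical order.
On "ghgdoidyrwbi" that produces "bddgghiiorwy".

bddgghiiorwy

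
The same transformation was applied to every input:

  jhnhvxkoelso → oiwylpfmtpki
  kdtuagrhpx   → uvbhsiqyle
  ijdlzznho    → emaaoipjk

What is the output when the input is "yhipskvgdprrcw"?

The pattern: move the first 2 characters to the end (rotate left by 2), then shift every letter 1 place forward in the alphabet (wrapping around).
Doing the same to "yhipskvgdprrcw": "jqtlwheqssdxzi".

jqtlwheqssdxzi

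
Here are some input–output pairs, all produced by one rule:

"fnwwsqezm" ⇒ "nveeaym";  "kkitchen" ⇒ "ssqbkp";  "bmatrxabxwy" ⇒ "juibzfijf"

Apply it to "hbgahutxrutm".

The transformation: shift every letter 8 places forward in the alphabet (wrapping around), then delete the last 2 characters.
"hbgahutxrutm" → "pjoipcbfzc".

pjoipcbfzc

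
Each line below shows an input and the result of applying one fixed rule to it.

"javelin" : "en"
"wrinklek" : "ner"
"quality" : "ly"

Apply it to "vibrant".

In each case the input is transformed by: move the first 2 characters to the end (rotate left by 2), then keep one character in every 3, starting at position 2 (positions 2nd, 5th, 8th, ...).
For "vibrant", step one produces "brantvi"; step two turns that into "rt".
(Check on "javelin": → "velinja" → "en" ✓)

rt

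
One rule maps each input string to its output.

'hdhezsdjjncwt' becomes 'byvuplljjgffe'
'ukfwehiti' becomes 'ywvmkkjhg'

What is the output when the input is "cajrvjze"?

Looking at the pairs, the operation is to sort the characters into reverse alphabetical order, then shift every letter 2 places forward in the alphabet (wrapping around).
Starting from "cajrvjze": after the first operation, "zvrjjeca"; after the second, "bxtllgec".

bxtllgec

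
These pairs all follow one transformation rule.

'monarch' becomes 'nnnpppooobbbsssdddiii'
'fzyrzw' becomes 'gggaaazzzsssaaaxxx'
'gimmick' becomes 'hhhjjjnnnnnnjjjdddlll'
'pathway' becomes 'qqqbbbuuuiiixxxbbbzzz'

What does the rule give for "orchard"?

The pattern: repeat every character 3 times, then shift every letter 1 place forward in the alphabet (wrapping around).
"orchard" → "ooorrrccchhhaaarrrddd" → "pppsssdddiiibbbssseee".

pppsssdddiiibbbssseee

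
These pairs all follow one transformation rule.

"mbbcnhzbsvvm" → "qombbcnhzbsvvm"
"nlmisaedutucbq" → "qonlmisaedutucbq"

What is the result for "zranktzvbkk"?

The rule is to prepend "qo".
Doing the same to "zranktzvbkk": "qozranktzvbkk".

qozranktzvbkk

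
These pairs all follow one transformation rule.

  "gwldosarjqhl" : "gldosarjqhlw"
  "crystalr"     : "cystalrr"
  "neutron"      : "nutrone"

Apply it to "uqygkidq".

uygkidqq

In each case the input is transformed by: move the first character to the end, then swap the first and last characters.
For "uqygkidq", step one produces "qygkidqu"; step two turns that into "uygkidqq".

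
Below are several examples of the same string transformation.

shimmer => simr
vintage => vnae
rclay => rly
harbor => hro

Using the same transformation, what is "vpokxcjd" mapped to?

Looking at the pairs, the operation is to keep every other character starting from the first (positions 1st, 3rd, 5th, ...).
Doing the same to "vpokxcjd": "voxj".

voxj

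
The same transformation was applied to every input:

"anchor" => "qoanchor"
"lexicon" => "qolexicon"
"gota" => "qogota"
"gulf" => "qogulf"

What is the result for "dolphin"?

Rule — prepend "qo".
Applying that to "dolphin" gives "qodolphin".

qodolphin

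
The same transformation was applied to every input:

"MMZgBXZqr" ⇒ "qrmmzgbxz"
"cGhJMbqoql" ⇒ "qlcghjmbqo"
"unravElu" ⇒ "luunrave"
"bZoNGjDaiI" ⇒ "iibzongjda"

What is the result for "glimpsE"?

What's happening: move the last 2 characters to the front (rotate right by 2), then convert every letter to lowercase.
Working it through for "glimpsE": intermediate "sEglimp", final "seglimp".

seglimp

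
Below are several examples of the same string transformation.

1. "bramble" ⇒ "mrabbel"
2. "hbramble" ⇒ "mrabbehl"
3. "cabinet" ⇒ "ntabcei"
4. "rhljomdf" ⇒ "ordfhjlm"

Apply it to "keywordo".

wydekoor

Looking at the pairs, the operation is to sort the characters into alphabetical order, then move the last 2 characters to the front (rotate right by 2).
Starting from "keywordo": after the first operation, "dekoorwy"; after the second, "wydekoor".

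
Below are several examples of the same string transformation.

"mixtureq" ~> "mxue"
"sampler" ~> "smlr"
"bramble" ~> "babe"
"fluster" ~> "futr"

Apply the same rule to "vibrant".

The rule is to keep every other character starting from the first (positions 1st, 3rd, 5th, ...).
Applying that to "vibrant" gives "vbat".

vbat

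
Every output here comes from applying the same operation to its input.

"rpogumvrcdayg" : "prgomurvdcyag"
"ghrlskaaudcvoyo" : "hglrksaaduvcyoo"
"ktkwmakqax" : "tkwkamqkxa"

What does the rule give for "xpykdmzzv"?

The rule is to swap each adjacent pair of characters (1↔2, 3↔4, ...).
For "xpykdmzzv" the result is "pxkymdzzv".

pxkymdzzv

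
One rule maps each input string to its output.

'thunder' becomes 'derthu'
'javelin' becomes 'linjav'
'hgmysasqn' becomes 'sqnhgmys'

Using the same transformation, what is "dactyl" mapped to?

tylda

In each case the input is transformed by: move the last 3 characters to the front (rotate right by 3), then delete the last character.
Starting from "dactyl": after the first operation, "tyldac"; after the second, "tylda".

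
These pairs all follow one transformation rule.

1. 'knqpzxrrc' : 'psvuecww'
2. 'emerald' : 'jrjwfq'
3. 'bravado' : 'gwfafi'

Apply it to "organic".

twlfsn

The pattern: shift every letter 5 places forward in the alphabet (wrapping around), then delete the last character.
Starting from "organic": after the first operation, "twlfsnh"; after the second, "twlfsn".
(Check on "emerald": → "jrjwfqi" → "jrjwfq" ✓)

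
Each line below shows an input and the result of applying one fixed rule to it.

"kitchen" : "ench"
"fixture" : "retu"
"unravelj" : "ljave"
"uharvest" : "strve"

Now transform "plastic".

The rule is to delete the first 3 characters, then move the last 2 characters to the front (rotate right by 2).
Doing the same to "plastic": "icst".
(Check on "fixture": → "ture" → "retu" ✓)

icst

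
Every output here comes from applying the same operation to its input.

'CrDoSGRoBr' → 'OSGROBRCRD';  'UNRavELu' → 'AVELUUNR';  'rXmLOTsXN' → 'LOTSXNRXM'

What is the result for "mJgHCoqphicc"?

HCOQPHICCMJG

The rule is to move the first 3 characters to the end (rotate left by 3), then convert every letter to uppercase.
Applying both steps to "mJgHCoqphicc": "HCoqphiccmJg", then "HCOQPHICCMJG".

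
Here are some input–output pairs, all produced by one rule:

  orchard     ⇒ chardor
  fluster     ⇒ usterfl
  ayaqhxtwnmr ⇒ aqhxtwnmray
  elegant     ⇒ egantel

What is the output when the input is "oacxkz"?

What's happening: move the first 2 characters to the end (rotate left by 2).
Applying that to "oacxkz" gives "cxkzoa".

cxkzoa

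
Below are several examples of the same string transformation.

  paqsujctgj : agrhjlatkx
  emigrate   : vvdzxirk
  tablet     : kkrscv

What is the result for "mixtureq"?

Looking at the pairs, the operation is to shift every letter 9 places backward in the alphabet (wrapping around), then move the last character to the front.
On "mixtureq": the first step gives "dzoklivh", and the second then gives "hdzokliv".

hdzokliv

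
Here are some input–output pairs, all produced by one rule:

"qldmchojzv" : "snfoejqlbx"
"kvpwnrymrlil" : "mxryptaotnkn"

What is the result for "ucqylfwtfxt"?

wesanhyvhzv

What's happening: shift every letter 2 places forward in the alphabet (wrapping around).
So "ucqylfwtfxt" becomes "wesanhyvhzv".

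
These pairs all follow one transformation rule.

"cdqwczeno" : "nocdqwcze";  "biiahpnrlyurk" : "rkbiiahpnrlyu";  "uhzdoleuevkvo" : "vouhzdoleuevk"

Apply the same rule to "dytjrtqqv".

The rule is to move the last 2 characters to the front (rotate right by 2).
For "dytjrtqqv" the result is "qvdytjrtq".

qvdytjrtq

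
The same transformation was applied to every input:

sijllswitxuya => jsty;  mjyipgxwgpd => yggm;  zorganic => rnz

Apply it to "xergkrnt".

rrx

The transformation: move the first character to the end, then keep one character in every 3, starting at position 2 (positions 2nd, 5th, 8th, ...).
"xergkrnt" → "ergkrntx" → "rrx".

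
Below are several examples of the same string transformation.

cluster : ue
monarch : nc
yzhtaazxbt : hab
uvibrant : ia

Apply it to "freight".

The pattern: keep one character in every 3, starting at position 3 (positions 3rd, 6th, 9th, ...).
"freight" → "eh".

eh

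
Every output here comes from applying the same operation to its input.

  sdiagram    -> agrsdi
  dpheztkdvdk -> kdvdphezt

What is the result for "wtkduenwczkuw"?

The rule is to delete the last 2 characters, then move the last 3 characters to the front (rotate right by 3).
Starting from "wtkduenwczkuw": after the first operation, "wtkduenwczk"; after the second, "czkwtkduenw".
(Check on "sdiagram": → "sdiagr" → "agrsdi" ✓)

czkwtkduenw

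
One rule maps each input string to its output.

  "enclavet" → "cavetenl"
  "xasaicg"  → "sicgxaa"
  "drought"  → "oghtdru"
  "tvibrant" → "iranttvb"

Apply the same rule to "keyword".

What's happening: move the first 3 characters to the end (rotate left by 3), then swap the first and last characters.
On "keyword" that produces "yordkew".

yordkew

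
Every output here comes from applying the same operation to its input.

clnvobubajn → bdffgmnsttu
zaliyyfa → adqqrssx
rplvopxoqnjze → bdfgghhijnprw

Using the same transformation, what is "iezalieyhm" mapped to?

aadeqrswwz

What's happening: shift every letter 8 places backward in the alphabet (wrapping around), then sort the characters into alphabetical order.
"iezalieyhm" → "awrsdawqze" → "aadeqrswwz".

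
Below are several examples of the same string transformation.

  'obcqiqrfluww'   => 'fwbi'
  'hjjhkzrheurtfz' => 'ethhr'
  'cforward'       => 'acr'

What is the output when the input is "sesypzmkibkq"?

kkep

The transformation: swap the front and back halves of the string, then keep one character in every 3, starting at position 2 (positions 2nd, 5th, 8th, ...).
On "sesypzmkibkq": the first step gives "mkibkqsesypz", and the second then gives "kkep".
(Check on "obcqiqrfluww": → "rfluwwobcqiq" → "fwbi" ✓)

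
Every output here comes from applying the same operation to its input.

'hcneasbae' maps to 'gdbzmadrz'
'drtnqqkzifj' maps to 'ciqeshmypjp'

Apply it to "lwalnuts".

krvsztkm

Each output is the input with this applied: shift every letter 1 place backward in the alphabet (wrapping around), then take characters alternately from the front and the back (1st, last, 2nd, 2nd-last, ...).
Starting from "lwalnuts": after the first operation, "kvzkmtsr"; after the second, "krvsztkm".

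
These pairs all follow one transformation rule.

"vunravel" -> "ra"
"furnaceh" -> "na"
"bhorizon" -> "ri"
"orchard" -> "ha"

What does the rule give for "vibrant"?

What's happening: swap each adjacent pair of characters (1↔2, 3↔4, ...), then keep one character in every 3, starting at position 3 (positions 3rd, 6th, 9th, ...).
Starting from "vibrant": after the first operation, "ivrbnat"; after the second, "ra".

ra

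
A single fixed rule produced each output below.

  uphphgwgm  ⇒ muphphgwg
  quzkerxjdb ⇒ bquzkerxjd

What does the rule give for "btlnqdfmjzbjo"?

obtlnqdfmjzbj

The rule is to move the last character to the front.
Applying that to "btlnqdfmjzbjo" gives "obtlnqdfmjzbj".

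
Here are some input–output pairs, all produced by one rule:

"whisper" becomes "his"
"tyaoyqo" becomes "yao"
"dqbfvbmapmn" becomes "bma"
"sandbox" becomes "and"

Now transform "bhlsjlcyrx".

Each output is the input with this applied: move the last 3 characters to the front (rotate right by 3), then keep only the last 3 characters.
Working it through for "bhlsjlcyrx": intermediate "yrxbhlsjlc", final "jlc".

jlc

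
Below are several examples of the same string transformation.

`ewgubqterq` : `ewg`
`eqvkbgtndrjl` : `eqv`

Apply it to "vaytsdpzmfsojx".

The transformation: keep only the first 3 characters.
"vaytsdpzmfsojx" → "vay".

vay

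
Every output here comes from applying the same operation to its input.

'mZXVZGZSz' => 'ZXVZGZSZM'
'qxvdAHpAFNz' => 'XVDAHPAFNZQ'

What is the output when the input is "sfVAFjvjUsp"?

Looking at the pairs, the operation is to move the first character to the end, then convert every letter to uppercase.
"sfVAFjvjUsp" → "fVAFjvjUsps" → "FVAFJVJUSPS".

FVAFJVJUSPS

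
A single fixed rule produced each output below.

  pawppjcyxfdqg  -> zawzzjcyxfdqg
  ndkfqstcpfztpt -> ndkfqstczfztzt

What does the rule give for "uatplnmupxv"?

uatzlnmuzxv

What's happening: replace every "p" with "z".
On "uatplnmupxv" that produces "uatzlnmuzxv".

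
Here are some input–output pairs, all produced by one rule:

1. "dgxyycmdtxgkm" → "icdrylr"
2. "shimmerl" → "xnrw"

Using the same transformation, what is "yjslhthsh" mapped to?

dxmmm

The pattern: shift every letter 5 places forward in the alphabet (wrapping around), then keep every other character starting from the first (positions 1st, 3rd, 5th, ...).
For "yjslhthsh" the result is "dxmmm".
(Check on "shimmerl": → "xmnrrjwq" → "xnrw" ✓)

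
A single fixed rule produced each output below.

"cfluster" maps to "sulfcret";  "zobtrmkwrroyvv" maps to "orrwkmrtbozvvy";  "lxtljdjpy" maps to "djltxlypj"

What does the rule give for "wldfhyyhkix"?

hyyhfdlwxik

In each case the input is transformed by: move the last 3 characters to the front (rotate right by 3), then reverse the string.
Starting from "wldfhyyhkix": after the first operation, "kixwldfhyyh"; after the second, "hyyhfdlwxik".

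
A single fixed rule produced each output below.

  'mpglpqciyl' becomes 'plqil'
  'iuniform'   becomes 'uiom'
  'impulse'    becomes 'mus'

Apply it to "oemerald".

Rule — keep every other character starting from the second (positions 2nd, 4th, 6th, ...).
Doing the same to "oemerald": "eead".

eead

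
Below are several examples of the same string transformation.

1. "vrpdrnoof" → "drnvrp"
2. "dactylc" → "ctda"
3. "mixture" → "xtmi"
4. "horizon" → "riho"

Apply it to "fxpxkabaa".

xkafxp

The transformation: delete the last 3 characters, then swap the front and back halves of the string.
For "fxpxkabaa" the result is "xkafxp".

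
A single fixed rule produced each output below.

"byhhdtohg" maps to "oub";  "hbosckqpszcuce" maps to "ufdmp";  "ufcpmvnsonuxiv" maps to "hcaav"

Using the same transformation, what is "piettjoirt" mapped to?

cgbg

The transformation: keep one character in every 3, starting at position 1 (positions 1st, 4th, 7th, ...), then shift every letter 13 places forward in the alphabet (wrapping around) — i.e. ROT13.
Working it through for "piettjoirt": intermediate "ptot", final "cgbg".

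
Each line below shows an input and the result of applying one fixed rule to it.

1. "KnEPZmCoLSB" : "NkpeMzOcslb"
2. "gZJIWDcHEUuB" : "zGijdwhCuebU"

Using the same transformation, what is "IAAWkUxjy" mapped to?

What's happening: swap each adjacent pair of characters (1↔2, 3↔4, ...), then flip the case of every letter.
On "IAAWkUxjy" that produces "aiwauKJXY".

aiwauKJXY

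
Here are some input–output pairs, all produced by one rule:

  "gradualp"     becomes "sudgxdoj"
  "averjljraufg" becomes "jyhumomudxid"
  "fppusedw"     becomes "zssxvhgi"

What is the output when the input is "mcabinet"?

In each case the input is transformed by: shift every letter 3 places forward in the alphabet (wrapping around), then swap the first and last characters.
For "mcabinet" the result is "wfdelqhp".

wfdelqhp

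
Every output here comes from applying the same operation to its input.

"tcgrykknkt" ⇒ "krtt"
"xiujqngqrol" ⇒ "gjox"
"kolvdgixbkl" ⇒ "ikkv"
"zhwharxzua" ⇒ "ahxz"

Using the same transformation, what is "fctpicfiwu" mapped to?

What's happening: keep one character in every 3, starting at position 1 (positions 1st, 4th, 7th, ...), then sort the characters into alphabetical order.
Working it through for "fctpicfiwu": intermediate "fpfu", final "ffpu".
(Check on "zhwharxzua": → "zhxa" → "ahxz" ✓)

ffpu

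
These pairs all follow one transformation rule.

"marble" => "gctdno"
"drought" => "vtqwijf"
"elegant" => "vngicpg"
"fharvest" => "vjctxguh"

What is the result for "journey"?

aqwtpgl

The rule is to shift every letter 2 places forward in the alphabet (wrapping around), then swap the first and last characters.
On "journey": the first step gives "lqwtpga", and the second then gives "aqwtpgl".
(Check on "fharvest": → "hjctxguv" → "vjctxguh" ✓)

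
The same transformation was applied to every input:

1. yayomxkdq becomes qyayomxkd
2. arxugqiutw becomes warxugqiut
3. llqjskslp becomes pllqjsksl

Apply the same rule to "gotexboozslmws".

The rule is to move the last character to the front.
"gotexboozslmws" → "sgotexboozslmw".

sgotexboozslmw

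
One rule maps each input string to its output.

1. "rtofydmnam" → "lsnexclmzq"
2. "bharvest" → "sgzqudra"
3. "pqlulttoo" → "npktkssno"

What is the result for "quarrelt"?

Each output is the input with this applied: swap the first and last characters, then shift every letter 1 place backward in the alphabet (wrapping around).
So "quarrelt" becomes "stzqqdkp".
(Check on "rtofydmnam": → "mtofydmnar" → "lsnexclmzq" ✓)

stzqqdkp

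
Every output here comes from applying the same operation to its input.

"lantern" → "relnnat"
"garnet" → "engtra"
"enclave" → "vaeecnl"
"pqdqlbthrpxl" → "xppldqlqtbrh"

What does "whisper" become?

The rule is to move the last 3 characters to the front (rotate right by 3), then swap each adjacent pair of characters (1↔2, 3↔4, ...).
"whisper" → "perwhis" → "epwrihs".

epwrihs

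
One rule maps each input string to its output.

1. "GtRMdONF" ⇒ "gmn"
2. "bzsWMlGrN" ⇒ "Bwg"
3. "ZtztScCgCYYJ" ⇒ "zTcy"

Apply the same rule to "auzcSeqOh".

Rule — flip the case of every letter, then keep one character in every 3, starting at position 1 (positions 1st, 4th, 7th, ...).
Working it through for "auzcSeqOh": intermediate "AUZCsEQoH", final "ACQ".

ACQ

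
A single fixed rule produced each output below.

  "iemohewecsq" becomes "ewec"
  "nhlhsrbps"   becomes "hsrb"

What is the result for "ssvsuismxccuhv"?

xccu

Looking at the pairs, the operation is to move the last 2 characters to the front (rotate right by 2), then keep only the last 4 characters.
Applying that to "ssvsuismxccuhv" gives "xccu".
(Check on "nhlhsrbps": → "psnhlhsrb" → "hsrb" ✓)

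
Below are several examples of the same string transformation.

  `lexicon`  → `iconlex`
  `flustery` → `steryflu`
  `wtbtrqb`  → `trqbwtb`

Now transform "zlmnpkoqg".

The pattern: move the first 3 characters to the end (rotate left by 3).
"zlmnpkoqg" → "npkoqgzlm".

npkoqgzlm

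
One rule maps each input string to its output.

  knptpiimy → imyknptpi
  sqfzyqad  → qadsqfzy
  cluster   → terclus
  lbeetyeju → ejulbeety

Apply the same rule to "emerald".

What's happening: move the last 3 characters to the front (rotate right by 3).
For "emerald" the result is "aldemer".

aldemer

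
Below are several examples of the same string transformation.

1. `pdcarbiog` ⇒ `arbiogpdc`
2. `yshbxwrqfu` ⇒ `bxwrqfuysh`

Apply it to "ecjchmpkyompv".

chmpkyompvecj

The pattern: move the first 3 characters to the end (rotate left by 3).
"ecjchmpkyompv" → "chmpkyompvecj".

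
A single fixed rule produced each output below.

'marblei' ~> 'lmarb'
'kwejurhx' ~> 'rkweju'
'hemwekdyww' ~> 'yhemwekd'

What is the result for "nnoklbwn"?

Looking at the pairs, the operation is to delete the last 2 characters, then move the last character to the front.
Working it through for "nnoklbwn": intermediate "nnoklb", final "bnnokl".

bnnokl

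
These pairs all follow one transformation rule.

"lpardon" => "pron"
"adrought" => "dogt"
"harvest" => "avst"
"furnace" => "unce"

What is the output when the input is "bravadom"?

rvdm

Each output is the input with this applied: swap each adjacent pair of characters (1↔2, 3↔4, ...), then keep every other character starting from the first (positions 1st, 3rd, 5th, ...).
Doing the same to "bravadom": "rvdm".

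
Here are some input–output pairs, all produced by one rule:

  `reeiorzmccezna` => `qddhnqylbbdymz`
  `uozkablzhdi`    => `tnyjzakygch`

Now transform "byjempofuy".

Looking at the pairs, the operation is to shift every letter 1 place backward in the alphabet (wrapping around).
For "byjempofuy" the result is "axidlonetx".

axidlonetx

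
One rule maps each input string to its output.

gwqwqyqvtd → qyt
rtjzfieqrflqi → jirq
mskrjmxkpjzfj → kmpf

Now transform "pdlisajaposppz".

What's happening: keep one character in every 3, starting at position 3 (positions 3rd, 6th, 9th, ...).
On "pdlisajaposppz" that produces "lapp".

lapp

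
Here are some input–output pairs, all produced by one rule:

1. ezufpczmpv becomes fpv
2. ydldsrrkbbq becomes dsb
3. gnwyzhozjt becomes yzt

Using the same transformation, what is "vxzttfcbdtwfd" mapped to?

The rule is to swap each adjacent pair of characters (1↔2, 3↔4, ...), then keep one character in every 3, starting at position 3 (positions 3rd, 6th, 9th, ...).
For "vxzttfcbdtwfd" the result is "tttw".

tttw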